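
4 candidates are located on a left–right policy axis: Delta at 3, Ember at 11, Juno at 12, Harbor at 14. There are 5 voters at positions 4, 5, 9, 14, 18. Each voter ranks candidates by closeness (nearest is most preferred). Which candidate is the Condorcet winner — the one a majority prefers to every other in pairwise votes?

With single-peaked preferences on a line, the Condorcet winner is the candidate closest to the median voter.
The median voter (position 9) is closest to Ember at 11.
Check: Ember vs Delta — voters closer to Ember: 3 of 5.

Ember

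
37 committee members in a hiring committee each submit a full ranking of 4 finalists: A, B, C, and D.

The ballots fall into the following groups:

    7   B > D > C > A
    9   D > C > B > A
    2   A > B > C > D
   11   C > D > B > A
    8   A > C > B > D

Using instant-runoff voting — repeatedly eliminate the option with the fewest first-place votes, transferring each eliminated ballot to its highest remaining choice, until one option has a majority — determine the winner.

Round 1: C 11, A 10, D 9, B 7. B has the fewest and is eliminated.
Round 2: D 16, C 11, A 10. A has the fewest and is eliminated.
Round 3: C 21, D 16. C has a majority.

C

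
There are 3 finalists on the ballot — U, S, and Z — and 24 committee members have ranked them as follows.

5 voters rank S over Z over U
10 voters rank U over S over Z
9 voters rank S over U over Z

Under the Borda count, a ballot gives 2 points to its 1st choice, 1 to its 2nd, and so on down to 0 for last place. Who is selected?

Borda scores:
  U: 5·0 + 10·2 + 9·1 = 29
  S: 5·2 + 10·1 + 9·2 = 38
  Z: 5·1 + 10·0 + 9·0 = 5
S has the highest total.

S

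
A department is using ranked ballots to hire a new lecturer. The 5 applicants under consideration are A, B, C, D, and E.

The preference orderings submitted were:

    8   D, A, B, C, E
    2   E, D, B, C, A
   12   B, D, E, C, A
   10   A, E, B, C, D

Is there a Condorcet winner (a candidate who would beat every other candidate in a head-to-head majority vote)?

Head-to-head results (32 voters total):
A vs B: A wins 18–14.
A vs C: A wins 18–14.
A vs D: D wins 22–10.
A vs E: A wins 18–14.
B vs C: B wins 32–0.
B vs D: B wins 22–10.
B vs E: B wins 20–12.
C vs D: D wins 22–10.
C vs E: E wins 24–8.
D vs E: D wins 20–12.
No candidate beats all others: A beats B beats D beats A, a majority cycle.

No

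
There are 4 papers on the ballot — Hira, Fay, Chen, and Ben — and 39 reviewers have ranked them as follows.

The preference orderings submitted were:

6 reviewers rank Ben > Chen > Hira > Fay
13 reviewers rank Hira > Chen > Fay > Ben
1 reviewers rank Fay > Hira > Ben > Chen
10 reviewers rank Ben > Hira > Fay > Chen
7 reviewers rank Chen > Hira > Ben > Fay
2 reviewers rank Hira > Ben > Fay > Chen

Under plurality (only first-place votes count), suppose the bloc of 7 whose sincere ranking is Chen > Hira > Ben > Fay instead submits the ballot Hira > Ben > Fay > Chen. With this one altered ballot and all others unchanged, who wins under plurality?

Hira

First-place totals with the altered ballot: Hira 22, Fay 1, Chen 0, Ben 16.
The switch changes the winner from Ben to Hira.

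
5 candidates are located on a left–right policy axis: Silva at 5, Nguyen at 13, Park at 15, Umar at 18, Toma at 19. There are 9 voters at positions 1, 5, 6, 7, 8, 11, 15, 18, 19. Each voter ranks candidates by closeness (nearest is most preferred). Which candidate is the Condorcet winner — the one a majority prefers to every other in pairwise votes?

Silva

With single-peaked preferences on a line, the Condorcet winner is the candidate closest to the median voter.
The median voter (position 8) is closest to Silva at 5.
Check: Silva vs Park — voters closer to Silva: 5 of 9.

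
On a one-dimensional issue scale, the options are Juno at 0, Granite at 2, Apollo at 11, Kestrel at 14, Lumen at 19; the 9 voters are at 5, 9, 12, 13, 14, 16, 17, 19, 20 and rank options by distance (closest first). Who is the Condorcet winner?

Kestrel

With single-peaked preferences on a line, the Condorcet winner is the candidate closest to the median voter.
The median voter (position 14) is closest to Kestrel at 14.
Check: Kestrel vs Lumen — voters closer to Kestrel: 6 of 9.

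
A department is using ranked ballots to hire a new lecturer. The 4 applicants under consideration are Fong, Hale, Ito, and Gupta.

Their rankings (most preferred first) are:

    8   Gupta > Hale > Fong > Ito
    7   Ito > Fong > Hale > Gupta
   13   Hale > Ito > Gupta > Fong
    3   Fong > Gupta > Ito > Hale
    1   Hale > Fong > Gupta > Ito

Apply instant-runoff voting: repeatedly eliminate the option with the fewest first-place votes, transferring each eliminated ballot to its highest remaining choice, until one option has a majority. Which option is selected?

Round 1: Hale 14, Gupta 8, Ito 7, Fong 3. Fong has the fewest and is eliminated.
Round 2: Hale 14, Gupta 11, Ito 7. Ito has the fewest and is eliminated.
Round 3: Hale 21, Gupta 11. Hale has a majority.

Hale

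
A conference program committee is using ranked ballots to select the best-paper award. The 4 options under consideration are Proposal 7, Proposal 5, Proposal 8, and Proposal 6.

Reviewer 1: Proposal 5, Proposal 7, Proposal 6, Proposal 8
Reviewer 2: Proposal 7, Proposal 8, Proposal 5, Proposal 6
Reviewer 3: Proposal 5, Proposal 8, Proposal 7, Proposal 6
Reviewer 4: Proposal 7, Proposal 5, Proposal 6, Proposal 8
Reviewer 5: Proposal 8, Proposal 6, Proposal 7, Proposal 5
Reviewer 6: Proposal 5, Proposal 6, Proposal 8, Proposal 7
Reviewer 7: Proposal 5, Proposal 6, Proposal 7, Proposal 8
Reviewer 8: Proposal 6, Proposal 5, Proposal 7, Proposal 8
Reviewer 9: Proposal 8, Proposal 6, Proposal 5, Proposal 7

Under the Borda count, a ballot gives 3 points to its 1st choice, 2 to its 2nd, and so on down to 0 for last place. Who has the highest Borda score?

Borda scores:
  Proposal 7: 2 + 3 + 1 + 3 + 1 + 0 + 1 + 1 + 0 = 12
  Proposal 5: 3 + 1 + 3 + 2 + 0 + 3 + 3 + 2 + 1 = 18
  Proposal 8: 0 + 2 + 2 + 0 + 3 + 1 + 0 + 0 + 3 = 11
  Proposal 6: 1 + 0 + 0 + 1 + 2 + 2 + 2 + 3 + 2 = 13
Proposal 5 has the highest total.

Proposal 5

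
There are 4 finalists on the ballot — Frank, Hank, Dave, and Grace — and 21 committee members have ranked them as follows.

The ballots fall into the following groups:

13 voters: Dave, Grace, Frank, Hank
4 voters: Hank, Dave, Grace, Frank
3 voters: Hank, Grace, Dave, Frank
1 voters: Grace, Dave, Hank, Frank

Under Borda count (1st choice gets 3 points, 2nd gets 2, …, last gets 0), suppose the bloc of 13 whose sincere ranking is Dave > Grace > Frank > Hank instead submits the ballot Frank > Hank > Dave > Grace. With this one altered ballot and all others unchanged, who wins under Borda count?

Hank

Borda totals with the altered ballot: Frank 39, Hank 48, Dave 26, Grace 13.
The switch changes the winner from Dave to Hank.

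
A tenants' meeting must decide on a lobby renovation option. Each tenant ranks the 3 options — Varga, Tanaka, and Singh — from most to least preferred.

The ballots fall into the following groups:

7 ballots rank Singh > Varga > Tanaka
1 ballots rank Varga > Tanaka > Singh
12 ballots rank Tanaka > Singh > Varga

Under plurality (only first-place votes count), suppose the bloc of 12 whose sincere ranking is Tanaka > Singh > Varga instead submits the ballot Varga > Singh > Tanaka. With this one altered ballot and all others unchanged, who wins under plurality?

Varga

First-place totals with the altered ballot: Varga 13, Tanaka 0, Singh 7.
The switch changes the winner from Tanaka to Varga.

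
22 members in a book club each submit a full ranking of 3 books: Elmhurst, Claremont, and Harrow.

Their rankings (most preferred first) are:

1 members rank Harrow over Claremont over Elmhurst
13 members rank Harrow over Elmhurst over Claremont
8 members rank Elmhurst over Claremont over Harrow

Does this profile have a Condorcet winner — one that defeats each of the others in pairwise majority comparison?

Yes

Head-to-head results (22 voters total):
Elmhurst vs Claremont: Elmhurst wins 21–1.
Elmhurst vs Harrow: Harrow wins 14–8.
Claremont vs Harrow: Harrow wins 14–8.
Harrow beats each rival — Elmhurst (14–8), Claremont (14–8) — so Harrow is the Condorcet winner.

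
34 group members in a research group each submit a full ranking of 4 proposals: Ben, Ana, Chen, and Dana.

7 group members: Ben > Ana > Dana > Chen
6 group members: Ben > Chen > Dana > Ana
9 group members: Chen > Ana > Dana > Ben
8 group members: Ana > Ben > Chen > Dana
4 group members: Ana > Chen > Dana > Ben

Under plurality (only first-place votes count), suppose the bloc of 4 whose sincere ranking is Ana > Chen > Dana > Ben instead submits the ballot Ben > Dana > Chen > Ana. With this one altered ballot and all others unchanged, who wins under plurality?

First-place totals with the altered ballot: Ben 17, Ana 8, Chen 9, Dana 0.
The winner is unchanged: still Ben.

Ben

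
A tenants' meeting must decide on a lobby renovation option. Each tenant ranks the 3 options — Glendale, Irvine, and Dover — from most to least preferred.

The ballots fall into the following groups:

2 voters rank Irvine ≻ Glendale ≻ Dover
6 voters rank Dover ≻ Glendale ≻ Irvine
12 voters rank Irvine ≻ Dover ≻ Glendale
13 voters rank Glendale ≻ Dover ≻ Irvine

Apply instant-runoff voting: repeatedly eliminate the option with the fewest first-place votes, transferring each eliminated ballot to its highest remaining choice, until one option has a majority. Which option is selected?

Round 1: Irvine 14, Glendale 13, Dover 6. Dover has the fewest and is eliminated.
Round 2: Glendale 19, Irvine 14. Glendale has a majority.

Glendale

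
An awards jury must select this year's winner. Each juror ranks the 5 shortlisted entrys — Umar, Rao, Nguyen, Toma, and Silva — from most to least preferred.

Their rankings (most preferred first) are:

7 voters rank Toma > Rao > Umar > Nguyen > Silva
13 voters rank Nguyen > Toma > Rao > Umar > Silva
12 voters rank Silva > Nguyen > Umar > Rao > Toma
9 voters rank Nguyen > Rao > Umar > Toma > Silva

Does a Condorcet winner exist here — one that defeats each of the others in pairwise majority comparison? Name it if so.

Nguyen

Head-to-head results (41 voters total):
Umar vs Rao: Rao wins 29–12.
Umar vs Nguyen: Nguyen wins 34–7.
Umar vs Toma: Umar wins 21–20.
Umar vs Silva: Umar wins 29–12.
Rao vs Nguyen: Nguyen wins 34–7.
Rao vs Toma: Rao wins 21–20.
Rao vs Silva: Rao wins 29–12.
Nguyen vs Toma: Nguyen wins 34–7.
Nguyen vs Silva: Nguyen wins 29–12.
Toma vs Silva: Toma wins 29–12.
Nguyen beats each rival — Umar (34–7), Rao (34–7), Toma (34–7), Silva (29–12) — so Nguyen is the Condorcet winner.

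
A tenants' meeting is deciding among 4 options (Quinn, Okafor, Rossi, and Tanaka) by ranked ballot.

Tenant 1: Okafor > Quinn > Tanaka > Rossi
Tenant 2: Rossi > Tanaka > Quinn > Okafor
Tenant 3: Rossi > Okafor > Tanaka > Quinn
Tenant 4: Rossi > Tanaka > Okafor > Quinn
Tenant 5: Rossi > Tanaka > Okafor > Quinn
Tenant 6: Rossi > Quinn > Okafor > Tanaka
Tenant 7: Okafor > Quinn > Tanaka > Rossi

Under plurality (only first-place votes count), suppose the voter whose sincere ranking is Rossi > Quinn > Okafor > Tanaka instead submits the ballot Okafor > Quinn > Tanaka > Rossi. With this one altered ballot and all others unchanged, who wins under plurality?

Rossi

First-place totals with the altered ballot: Quinn 0, Okafor 3, Rossi 4, Tanaka 0.
The winner is unchanged: still Rossi.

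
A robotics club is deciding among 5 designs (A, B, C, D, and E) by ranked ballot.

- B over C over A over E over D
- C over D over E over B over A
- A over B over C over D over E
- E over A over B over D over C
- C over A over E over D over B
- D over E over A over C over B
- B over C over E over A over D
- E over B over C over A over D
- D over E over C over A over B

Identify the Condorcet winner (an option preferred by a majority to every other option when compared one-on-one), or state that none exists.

Head-to-head results (9 voters total):
A vs B: A wins 5–4.
A vs C: C wins 6–3.
A vs D: A wins 6–3.
A vs E: E wins 6–3.
B vs C: B wins 5–4.
B vs D: B wins 5–4.
B vs E: E wins 6–3.
C vs D: C wins 6–3.
C vs E: C wins 5–4.
D vs E: E wins 5–4.
No candidate beats all others: A beats B beats C beats A, a majority cycle.

None — there is no Condorcet winner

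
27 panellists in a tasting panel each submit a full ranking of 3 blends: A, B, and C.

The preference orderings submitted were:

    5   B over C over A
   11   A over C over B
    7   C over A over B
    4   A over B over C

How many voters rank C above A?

12

Ballots ranking C above A: 5+7 = 12.
Ballots ranking A above C: 11+4 = 15.
So 12 of 27 voters prefer C to A.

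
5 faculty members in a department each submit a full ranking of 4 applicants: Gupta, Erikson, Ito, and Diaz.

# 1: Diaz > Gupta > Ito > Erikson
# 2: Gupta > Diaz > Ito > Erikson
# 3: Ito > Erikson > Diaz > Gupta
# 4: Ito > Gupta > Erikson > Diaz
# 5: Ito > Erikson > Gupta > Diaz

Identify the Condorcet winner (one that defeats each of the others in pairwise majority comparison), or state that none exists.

Ito

Head-to-head results (5 voters total):
Gupta vs Erikson: Gupta wins 3–2.
Gupta vs Ito: Ito wins 3–2.
Gupta vs Diaz: Gupta wins 3–2.
Erikson vs Ito: Ito wins 5–0.
Erikson vs Diaz: Erikson wins 3–2.
Ito vs Diaz: Ito wins 3–2.
Ito beats each rival — Gupta (3–2), Erikson (5–0), Diaz (3–2) — so Ito is the Condorcet winner.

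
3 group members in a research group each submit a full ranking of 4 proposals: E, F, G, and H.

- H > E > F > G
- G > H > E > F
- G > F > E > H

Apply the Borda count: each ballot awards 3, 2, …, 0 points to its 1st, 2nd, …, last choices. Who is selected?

G

Borda scores:
  E: 2 + 1 + 1 = 4
  F: 1 + 0 + 2 = 3
  G: 0 + 3 + 3 = 6
  H: 3 + 2 + 0 = 5
G has the highest total.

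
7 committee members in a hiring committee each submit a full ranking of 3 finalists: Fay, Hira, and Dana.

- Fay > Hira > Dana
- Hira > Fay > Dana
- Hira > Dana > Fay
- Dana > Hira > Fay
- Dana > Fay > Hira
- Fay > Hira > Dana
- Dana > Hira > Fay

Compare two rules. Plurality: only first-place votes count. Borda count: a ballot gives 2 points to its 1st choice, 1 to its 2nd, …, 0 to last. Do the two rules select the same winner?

No

Plurality first-place counts: Fay 2, Hira 2, Dana 3 → Dana.
Borda totals: Fay 6, Hira 8, Dana 7 → Hira.
The two rules disagree: plurality picks Dana, Borda picks Hira.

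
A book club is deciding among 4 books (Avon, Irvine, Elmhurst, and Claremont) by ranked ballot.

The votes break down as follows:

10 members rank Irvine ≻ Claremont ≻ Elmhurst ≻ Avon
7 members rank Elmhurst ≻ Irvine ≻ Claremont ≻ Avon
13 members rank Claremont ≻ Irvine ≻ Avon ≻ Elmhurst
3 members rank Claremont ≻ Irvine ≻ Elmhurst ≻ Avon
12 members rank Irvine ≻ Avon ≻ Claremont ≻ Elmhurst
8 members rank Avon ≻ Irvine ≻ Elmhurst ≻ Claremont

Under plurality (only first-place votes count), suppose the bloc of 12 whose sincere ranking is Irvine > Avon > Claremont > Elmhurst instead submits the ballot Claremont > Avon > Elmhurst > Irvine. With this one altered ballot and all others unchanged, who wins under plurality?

Claremont

First-place totals with the altered ballot: Avon 8, Irvine 10, Elmhurst 7, Claremont 28.
The switch changes the winner from Irvine to Claremont.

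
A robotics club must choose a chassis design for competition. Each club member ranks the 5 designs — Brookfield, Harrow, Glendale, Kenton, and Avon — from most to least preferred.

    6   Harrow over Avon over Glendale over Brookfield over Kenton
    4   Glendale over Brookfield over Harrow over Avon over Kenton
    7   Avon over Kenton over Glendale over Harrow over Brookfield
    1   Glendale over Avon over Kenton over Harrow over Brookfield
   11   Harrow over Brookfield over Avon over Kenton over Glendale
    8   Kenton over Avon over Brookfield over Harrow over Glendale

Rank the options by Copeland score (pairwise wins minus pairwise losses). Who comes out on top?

Pairwise results:
  Brookfield vs Harrow: Harrow wins 25–12.
  Brookfield vs Glendale: Brookfield wins 19–18.
  Brookfield vs Kenton: Brookfield wins 21–16.
  Brookfield vs Avon: Avon wins 22–15.
  Harrow vs Glendale: Harrow wins 25–12.
  Harrow vs Kenton: Harrow wins 21–16.
  Harrow vs Avon: Harrow wins 21–16.
  Glendale vs Kenton: Kenton wins 26–11.
  Glendale vs Avon: Avon wins 32–5.
  Kenton vs Avon: Avon wins 29–8.
Copeland scores (wins − losses):
  Brookfield: 2 − 2 = 0
  Harrow: 4 − 0 = 4
  Glendale: 0 − 4 = -4
  Kenton: 1 − 3 = -2
  Avon: 3 − 1 = 2
Harrow has the best Copeland score.

Harrow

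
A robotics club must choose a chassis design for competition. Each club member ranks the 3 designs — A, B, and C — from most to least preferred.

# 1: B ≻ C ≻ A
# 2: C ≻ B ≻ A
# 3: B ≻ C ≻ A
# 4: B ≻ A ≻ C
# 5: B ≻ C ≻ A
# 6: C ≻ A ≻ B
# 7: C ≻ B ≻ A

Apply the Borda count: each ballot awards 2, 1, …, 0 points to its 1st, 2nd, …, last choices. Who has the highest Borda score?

B

Borda scores:
  A: 0 + 0 + 0 + 1 + 0 + 1 + 0 = 2
  B: 2 + 1 + 2 + 2 + 2 + 0 + 1 = 10
  C: 1 + 2 + 1 + 0 + 1 + 2 + 2 = 9
B has the highest total.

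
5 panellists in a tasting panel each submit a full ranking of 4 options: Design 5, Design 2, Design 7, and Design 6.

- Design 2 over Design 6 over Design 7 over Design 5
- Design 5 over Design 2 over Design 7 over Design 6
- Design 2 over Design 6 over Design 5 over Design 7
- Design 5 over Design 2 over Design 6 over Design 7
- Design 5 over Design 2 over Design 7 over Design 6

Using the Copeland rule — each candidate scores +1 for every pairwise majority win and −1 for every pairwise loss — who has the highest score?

Design 5

Pairwise results:
  Design 5 vs Design 2: Design 5 wins 3–2.
  Design 5 vs Design 7: Design 5 wins 4–1.
  Design 5 vs Design 6: Design 5 wins 3–2.
  Design 2 vs Design 7: Design 2 wins 5–0.
  Design 2 vs Design 6: Design 2 wins 5–0.
  Design 7 vs Design 6: Design 6 wins 3–2.
Copeland scores (wins − losses):
  Design 5: 3 − 0 = 3
  Design 2: 2 − 1 = 1
  Design 7: 0 − 3 = -3
  Design 6: 1 − 2 = -1
Design 5 has the best Copeland score.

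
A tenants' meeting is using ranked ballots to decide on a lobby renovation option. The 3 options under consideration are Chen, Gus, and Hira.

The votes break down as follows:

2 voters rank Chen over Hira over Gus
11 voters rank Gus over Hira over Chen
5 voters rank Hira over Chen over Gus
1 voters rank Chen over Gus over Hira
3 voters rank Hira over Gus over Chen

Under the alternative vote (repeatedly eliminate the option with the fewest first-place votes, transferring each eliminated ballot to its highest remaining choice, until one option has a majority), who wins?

Gus

Round 1: Gus 11, Hira 8, Chen 3. Chen has the fewest and is eliminated.
Round 2: Gus 12, Hira 10. Gus has a majority.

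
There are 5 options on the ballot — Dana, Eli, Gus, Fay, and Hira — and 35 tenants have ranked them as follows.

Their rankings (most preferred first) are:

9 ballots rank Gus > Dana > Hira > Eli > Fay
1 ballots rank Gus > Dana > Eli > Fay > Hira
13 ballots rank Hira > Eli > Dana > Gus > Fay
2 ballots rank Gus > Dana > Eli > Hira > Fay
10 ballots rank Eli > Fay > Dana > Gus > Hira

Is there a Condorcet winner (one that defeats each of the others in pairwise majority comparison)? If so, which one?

Head-to-head results (35 voters total):
Dana vs Eli: Eli wins 23–12.
Dana vs Gus: Dana wins 23–12.
Dana vs Fay: Dana wins 25–10.
Dana vs Hira: Dana wins 22–13.
Eli vs Gus: Eli wins 23–12.
Eli vs Fay: Eli wins 35–0.
Eli vs Hira: Hira wins 22–13.
Gus vs Fay: Gus wins 25–10.
Gus vs Hira: Gus wins 22–13.
Fay vs Hira: Hira wins 24–11.
No candidate beats all others: Dana beats Hira beats Eli beats Dana, a majority cycle.

No Condorcet winner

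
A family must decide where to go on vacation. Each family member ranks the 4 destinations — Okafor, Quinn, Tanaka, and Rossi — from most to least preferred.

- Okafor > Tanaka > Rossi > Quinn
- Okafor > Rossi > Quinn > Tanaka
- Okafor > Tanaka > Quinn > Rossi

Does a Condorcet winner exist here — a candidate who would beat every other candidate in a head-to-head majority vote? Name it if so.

Okafor

Head-to-head results (3 voters total):
Okafor vs Quinn: Okafor wins 3–0.
Okafor vs Tanaka: Okafor wins 3–0.
Okafor vs Rossi: Okafor wins 3–0.
Quinn vs Tanaka: Tanaka wins 2–1.
Quinn vs Rossi: Rossi wins 2–1.
Tanaka vs Rossi: Tanaka wins 2–1.
Okafor beats each rival — Quinn (3–0), Tanaka (3–0), Rossi (3–0) — so Okafor is the Condorcet winner.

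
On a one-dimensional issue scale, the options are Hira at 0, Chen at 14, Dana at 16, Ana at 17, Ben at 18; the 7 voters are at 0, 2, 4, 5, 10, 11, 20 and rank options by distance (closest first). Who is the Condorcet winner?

Hira

With single-peaked preferences on a line, the Condorcet winner is the candidate closest to the median voter.
The median voter (position 5) is closest to Hira at 0.
Check: Hira vs Chen — voters closer to Hira: 4 of 7.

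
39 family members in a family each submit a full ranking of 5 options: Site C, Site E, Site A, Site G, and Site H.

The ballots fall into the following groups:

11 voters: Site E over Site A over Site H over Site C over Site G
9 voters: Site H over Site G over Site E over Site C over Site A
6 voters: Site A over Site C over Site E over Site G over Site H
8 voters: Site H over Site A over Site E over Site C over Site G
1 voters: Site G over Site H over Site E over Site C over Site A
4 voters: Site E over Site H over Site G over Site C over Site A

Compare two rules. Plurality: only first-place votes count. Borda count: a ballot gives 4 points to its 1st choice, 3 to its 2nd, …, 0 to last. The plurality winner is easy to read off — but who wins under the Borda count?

Site E

Plurality first-place counts: Site C 0, Site E 15, Site A 6, Site G 1, Site H 17 → Site H.
Borda totals: Site C 51, Site E 108, Site A 81, Site G 45, Site H 105 → Site E.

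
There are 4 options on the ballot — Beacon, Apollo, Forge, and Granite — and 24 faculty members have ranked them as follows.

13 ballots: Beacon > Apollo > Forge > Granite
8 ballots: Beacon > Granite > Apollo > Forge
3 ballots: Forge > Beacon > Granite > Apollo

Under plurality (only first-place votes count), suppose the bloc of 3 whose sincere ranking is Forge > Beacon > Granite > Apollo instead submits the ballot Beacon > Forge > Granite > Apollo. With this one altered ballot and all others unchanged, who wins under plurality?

Beacon

First-place totals with the altered ballot: Beacon 24, Apollo 0, Forge 0, Granite 0.
The winner is unchanged: still Beacon.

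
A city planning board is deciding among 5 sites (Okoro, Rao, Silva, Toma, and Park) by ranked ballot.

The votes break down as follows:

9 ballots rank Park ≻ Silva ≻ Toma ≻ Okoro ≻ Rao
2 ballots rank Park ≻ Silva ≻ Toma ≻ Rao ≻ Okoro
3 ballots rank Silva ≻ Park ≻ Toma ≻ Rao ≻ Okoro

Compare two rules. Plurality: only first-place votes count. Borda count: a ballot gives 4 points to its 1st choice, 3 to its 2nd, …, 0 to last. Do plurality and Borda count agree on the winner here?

Plurality first-place counts: Okoro 0, Rao 0, Silva 3, Toma 0, Park 11 → Park.
Borda totals: Okoro 9, Rao 5, Silva 45, Toma 28, Park 53 → Park.
The two rules agree on Park.

Yes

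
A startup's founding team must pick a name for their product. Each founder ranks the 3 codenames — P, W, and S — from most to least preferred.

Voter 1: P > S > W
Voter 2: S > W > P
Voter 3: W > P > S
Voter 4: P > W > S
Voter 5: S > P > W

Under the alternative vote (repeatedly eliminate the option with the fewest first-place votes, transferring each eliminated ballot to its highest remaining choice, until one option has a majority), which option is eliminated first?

Round 1: P 2, S 2, W 1. W has the fewest and is eliminated.
Round 2: P 3, S 2. P has a majority.

W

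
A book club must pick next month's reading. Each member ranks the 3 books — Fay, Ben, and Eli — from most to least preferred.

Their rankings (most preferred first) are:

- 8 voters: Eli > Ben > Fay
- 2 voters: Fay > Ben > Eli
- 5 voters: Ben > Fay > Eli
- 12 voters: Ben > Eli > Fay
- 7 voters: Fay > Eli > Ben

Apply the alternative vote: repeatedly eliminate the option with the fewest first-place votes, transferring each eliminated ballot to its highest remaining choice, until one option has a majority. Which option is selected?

Round 1: Ben 17, Fay 9, Eli 8. Eli has the fewest and is eliminated.
Round 2: Ben 25, Fay 9. Ben has a majority.

Ben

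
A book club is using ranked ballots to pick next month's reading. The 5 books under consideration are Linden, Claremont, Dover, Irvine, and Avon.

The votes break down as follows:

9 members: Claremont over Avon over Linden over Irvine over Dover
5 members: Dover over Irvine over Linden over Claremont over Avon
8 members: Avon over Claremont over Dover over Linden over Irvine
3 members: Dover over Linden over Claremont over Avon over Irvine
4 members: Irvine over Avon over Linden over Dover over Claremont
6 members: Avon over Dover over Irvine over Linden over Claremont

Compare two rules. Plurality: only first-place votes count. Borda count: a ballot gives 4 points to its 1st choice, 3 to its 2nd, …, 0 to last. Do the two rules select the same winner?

Plurality first-place counts: Linden 0, Claremont 9, Dover 8, Irvine 4, Avon 14 → Avon.
Borda totals: Linden 59, Claremont 71, Dover 70, Irvine 52, Avon 98 → Avon.
The two rules agree on Avon.

Yes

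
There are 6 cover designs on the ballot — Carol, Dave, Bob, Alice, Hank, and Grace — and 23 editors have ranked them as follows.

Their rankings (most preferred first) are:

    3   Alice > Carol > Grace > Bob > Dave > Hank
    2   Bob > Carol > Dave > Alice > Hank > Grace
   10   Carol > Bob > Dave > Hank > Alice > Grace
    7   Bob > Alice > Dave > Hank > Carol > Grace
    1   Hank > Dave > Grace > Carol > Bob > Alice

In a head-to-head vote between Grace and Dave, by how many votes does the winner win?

17

Ballots ranking Grace above Dave: 3.
Ballots ranking Dave above Grace: 2+10+7+1 = 20.
Dave wins 20–3, a margin of 17.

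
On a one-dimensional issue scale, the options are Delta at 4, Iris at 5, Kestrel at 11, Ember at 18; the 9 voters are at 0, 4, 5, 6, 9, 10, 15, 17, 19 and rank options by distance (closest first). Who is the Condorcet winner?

With single-peaked preferences on a line, the Condorcet winner is the candidate closest to the median voter.
The median voter (position 9) is closest to Kestrel at 11.
Check: Kestrel vs Ember — voters closer to Kestrel: 6 of 9.

Kestrel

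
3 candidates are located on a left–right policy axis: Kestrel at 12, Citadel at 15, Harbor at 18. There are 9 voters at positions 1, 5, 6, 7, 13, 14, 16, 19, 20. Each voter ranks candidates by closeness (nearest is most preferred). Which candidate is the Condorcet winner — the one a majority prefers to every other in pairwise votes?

With single-peaked preferences on a line, the Condorcet winner is the candidate closest to the median voter.
The median voter (position 13) is closest to Kestrel at 12.
Check: Kestrel vs Citadel — voters closer to Kestrel: 5 of 9.

Kestrel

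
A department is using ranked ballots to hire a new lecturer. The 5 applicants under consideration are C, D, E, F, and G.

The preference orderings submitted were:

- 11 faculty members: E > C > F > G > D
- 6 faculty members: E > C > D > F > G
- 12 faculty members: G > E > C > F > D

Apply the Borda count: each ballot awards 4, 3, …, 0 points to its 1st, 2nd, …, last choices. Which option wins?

E

Borda scores:
  C: 11·3 + 6·3 + 12·2 = 75
  D: 11·0 + 6·2 + 12·0 = 12
  E: 11·4 + 6·4 + 12·3 = 104
  F: 11·2 + 6·1 + 12·1 = 40
  G: 11·1 + 6·0 + 12·4 = 59
E has the highest total.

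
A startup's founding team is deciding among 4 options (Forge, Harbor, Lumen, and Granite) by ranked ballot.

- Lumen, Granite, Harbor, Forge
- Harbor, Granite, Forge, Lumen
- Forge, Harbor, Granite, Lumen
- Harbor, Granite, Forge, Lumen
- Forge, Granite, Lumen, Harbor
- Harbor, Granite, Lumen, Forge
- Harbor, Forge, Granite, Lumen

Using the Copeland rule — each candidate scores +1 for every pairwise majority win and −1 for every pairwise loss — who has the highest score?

Harbor

Pairwise results:
  Forge vs Harbor: Harbor wins 5–2.
  Forge vs Lumen: Forge wins 5–2.
  Forge vs Granite: Granite wins 4–3.
  Harbor vs Lumen: Harbor wins 5–2.
  Harbor vs Granite: Harbor wins 5–2.
  Lumen vs Granite: Granite wins 6–1.
Copeland scores (wins − losses):
  Forge: 1 − 2 = -1
  Harbor: 3 − 0 = 3
  Lumen: 0 − 3 = -3
  Granite: 2 − 1 = 1
Harbor has the best Copeland score.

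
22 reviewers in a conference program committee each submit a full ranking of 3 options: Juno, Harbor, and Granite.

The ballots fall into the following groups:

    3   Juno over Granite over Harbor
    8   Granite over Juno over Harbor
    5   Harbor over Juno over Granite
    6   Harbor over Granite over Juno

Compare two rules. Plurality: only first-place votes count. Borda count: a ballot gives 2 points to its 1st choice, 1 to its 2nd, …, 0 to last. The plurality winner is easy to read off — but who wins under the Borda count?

Granite

Plurality first-place counts: Juno 3, Harbor 11, Granite 8 → Harbor.
Borda totals: Juno 19, Harbor 22, Granite 25 → Granite.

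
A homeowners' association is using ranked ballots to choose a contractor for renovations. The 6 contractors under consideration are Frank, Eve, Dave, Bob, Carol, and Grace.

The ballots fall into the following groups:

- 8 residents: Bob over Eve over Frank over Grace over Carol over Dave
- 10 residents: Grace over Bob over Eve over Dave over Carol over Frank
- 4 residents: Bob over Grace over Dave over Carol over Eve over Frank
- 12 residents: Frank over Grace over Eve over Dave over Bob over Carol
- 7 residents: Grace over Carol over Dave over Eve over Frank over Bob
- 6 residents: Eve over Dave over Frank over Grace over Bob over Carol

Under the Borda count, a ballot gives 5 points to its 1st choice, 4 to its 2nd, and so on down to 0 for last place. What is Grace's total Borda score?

Borda scores:
  Frank: 8·3 + 10·0 + 4·0 + 12·5 + 7·1 + 6·3 = 109
  Eve: 8·4 + 10·3 + 4·1 + 12·3 + 7·2 + 6·5 = 146
  Dave: 8·0 + 10·2 + 4·3 + 12·2 + 7·3 + 6·4 = 101
  Bob: 8·5 + 10·4 + 4·5 + 12·1 + 7·0 + 6·1 = 118
  Carol: 8·1 + 10·1 + 4·2 + 12·0 + 7·4 + 6·0 = 54
  Grace: 8·2 + 10·5 + 4·4 + 12·4 + 7·5 + 6·2 = 177

177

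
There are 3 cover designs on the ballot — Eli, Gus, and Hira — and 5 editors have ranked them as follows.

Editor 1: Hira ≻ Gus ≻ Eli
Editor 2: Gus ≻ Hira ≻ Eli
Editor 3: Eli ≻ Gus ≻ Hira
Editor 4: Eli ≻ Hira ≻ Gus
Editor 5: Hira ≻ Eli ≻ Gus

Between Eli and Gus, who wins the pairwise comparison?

Eli

Ballots ranking Eli above Gus: 3.
Ballots ranking Gus above Eli: 2.
Eli wins the head-to-head, 3–2.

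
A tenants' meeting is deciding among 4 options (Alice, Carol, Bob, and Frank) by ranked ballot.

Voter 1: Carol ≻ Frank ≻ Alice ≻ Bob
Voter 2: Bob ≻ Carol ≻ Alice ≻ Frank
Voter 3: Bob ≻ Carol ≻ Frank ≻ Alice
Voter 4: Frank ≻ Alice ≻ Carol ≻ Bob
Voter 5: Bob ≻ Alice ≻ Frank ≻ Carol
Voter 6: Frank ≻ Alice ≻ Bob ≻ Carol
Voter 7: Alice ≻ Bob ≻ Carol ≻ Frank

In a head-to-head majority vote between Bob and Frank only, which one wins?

Ballots ranking Bob above Frank: 4.
Ballots ranking Frank above Bob: 3.
Bob wins the head-to-head, 4–3.

Bob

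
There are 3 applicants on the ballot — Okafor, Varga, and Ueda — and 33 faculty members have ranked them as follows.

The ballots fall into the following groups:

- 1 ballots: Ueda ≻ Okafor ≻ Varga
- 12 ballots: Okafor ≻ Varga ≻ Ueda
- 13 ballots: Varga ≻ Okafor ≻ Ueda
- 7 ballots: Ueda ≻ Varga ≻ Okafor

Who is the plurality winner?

Varga

First-place vote totals:
  Okafor: 12
  Varga: 13
  Ueda: 8
Varga has the most first-place votes.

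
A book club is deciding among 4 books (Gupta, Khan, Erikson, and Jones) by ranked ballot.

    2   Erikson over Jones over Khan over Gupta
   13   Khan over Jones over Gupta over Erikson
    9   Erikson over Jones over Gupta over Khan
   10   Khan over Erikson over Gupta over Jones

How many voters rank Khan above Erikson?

23

Ballots ranking Khan above Erikson: 13+10 = 23.
Ballots ranking Erikson above Khan: 2+9 = 11.
So 23 of 34 voters prefer Khan to Erikson.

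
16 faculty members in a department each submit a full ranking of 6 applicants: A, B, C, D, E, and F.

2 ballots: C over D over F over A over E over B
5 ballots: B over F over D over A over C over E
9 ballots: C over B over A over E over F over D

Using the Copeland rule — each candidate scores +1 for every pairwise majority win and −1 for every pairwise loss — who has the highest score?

Pairwise results:
  A vs B: B wins 14–2.
  A vs C: C wins 11–5.
  A vs D: A wins 9–7.
  A vs E: A wins 16–0.
  A vs F: A wins 9–7.
  B vs C: C wins 11–5.
  B vs D: B wins 14–2.
  B vs E: B wins 14–2.
  B vs F: B wins 14–2.
  C vs D: C wins 11–5.
  C vs E: C wins 16–0.
  C vs F: C wins 11–5.
  D vs E: E wins 9–7.
  D vs F: F wins 14–2.
  E vs F: E wins 9–7.
Copeland scores (wins − losses):
  A: 3 − 2 = 1
  B: 4 − 1 = 3
  C: 5 − 0 = 5
  D: 0 − 5 = -5
  E: 2 − 3 = -1
  F: 1 − 4 = -3
C has the best Copeland score.

C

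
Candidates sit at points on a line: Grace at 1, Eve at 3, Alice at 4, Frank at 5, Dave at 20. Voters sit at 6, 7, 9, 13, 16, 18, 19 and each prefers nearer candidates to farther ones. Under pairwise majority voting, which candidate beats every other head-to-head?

With single-peaked preferences on a line, the Condorcet winner is the candidate closest to the median voter.
The median voter (position 13) is closest to Dave at 20.
Check: Dave vs Eve — voters closer to Dave: 4 of 7.

Dave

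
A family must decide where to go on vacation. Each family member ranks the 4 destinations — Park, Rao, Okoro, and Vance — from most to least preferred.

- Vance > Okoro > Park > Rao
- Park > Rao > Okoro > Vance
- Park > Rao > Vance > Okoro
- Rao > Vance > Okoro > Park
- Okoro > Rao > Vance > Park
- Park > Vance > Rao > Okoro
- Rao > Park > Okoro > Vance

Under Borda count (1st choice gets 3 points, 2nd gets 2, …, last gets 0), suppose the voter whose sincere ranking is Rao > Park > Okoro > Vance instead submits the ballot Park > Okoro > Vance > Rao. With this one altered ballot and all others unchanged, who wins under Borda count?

Borda totals with the altered ballot: Park 13, Rao 10, Okoro 9, Vance 10.
The switch changes the winner from Rao to Park.

Park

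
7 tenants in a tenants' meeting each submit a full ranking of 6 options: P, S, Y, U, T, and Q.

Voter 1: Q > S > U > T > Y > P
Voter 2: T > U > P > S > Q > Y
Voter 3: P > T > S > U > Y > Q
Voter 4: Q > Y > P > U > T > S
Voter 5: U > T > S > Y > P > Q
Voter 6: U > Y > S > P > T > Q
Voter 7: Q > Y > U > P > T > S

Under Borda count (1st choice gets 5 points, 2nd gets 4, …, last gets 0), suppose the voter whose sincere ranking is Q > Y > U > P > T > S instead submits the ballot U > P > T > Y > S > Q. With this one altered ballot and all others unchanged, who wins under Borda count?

U

Borda totals with the altered ballot: P 18, S 16, Y 14, U 26, T 20, Q 11.
The winner is unchanged: still U.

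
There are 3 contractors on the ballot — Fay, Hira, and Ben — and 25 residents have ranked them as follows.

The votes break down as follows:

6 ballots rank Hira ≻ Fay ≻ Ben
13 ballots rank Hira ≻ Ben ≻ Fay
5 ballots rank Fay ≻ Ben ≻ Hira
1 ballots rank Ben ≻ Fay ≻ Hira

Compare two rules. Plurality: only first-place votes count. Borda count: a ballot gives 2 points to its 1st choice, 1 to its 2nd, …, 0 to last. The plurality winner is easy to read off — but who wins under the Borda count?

Hira

Plurality first-place counts: Fay 5, Hira 19, Ben 1 → Hira.
Borda totals: Fay 17, Hira 38, Ben 20 → Hira.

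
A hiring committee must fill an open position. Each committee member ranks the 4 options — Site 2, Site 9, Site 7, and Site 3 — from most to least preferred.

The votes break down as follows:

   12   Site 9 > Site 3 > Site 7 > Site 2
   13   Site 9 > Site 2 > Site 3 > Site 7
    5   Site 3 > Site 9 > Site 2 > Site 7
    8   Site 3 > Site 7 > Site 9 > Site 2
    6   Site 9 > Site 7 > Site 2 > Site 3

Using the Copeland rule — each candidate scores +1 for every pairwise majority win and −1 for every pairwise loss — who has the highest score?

Site 9

Pairwise results:
  Site 2 vs Site 9: Site 9 wins 44–0.
  Site 2 vs Site 7: Site 7 wins 26–18.
  Site 2 vs Site 3: Site 3 wins 25–19.
  Site 9 vs Site 7: Site 9 wins 36–8.
  Site 9 vs Site 3: Site 9 wins 31–13.
  Site 7 vs Site 3: Site 3 wins 38–6.
Copeland scores (wins − losses):
  Site 2: 0 − 3 = -3
  Site 9: 3 − 0 = 3
  Site 7: 1 − 2 = -1
  Site 3: 2 − 1 = 1
Site 9 has the best Copeland score.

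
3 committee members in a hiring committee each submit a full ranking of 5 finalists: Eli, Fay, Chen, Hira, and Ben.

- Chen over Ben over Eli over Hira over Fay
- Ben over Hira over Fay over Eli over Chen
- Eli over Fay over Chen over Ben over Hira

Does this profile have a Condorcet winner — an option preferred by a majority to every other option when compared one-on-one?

No

Head-to-head results (3 voters total):
Eli vs Fay: Eli wins 2–1.
Eli vs Chen: Eli wins 2–1.
Eli vs Hira: Eli wins 2–1.
Eli vs Ben: Ben wins 2–1.
Fay vs Chen: Fay wins 2–1.
Fay vs Hira: Hira wins 2–1.
Fay vs Ben: Ben wins 2–1.
Chen vs Hira: Chen wins 2–1.
Chen vs Ben: Chen wins 2–1.
Hira vs Ben: Ben wins 3–0.
No candidate beats all others: Eli beats Chen beats Ben beats Eli, a majority cycle.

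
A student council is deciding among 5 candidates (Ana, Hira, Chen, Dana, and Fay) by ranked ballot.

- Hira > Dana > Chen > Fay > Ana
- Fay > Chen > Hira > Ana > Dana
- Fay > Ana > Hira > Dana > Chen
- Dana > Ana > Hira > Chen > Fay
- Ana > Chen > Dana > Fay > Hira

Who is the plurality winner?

First-place vote totals:
  Ana: 1
  Hira: 1
  Chen: 0
  Dana: 1
  Fay: 2
Fay has the most first-place votes.

Fay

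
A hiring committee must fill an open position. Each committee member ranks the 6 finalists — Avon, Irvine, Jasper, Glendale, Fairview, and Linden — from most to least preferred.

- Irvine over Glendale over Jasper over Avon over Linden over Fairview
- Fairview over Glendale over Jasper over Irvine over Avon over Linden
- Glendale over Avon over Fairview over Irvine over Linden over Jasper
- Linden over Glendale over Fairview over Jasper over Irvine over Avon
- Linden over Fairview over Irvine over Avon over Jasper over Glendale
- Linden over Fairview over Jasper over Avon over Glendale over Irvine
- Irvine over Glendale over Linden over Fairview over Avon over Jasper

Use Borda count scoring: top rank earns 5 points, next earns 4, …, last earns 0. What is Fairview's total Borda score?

Borda scores:
  Avon: 2 + 1 + 4 + 0 + 2 + 2 + 1 = 12
  Irvine: 5 + 2 + 2 + 1 + 3 + 0 + 5 = 18
  Jasper: 3 + 3 + 0 + 2 + 1 + 3 + 0 = 12
  Glendale: 4 + 4 + 5 + 4 + 0 + 1 + 4 = 22
  Fairview: 0 + 5 + 3 + 3 + 4 + 4 + 2 = 21
  Linden: 1 + 0 + 1 + 5 + 5 + 5 + 3 = 20

21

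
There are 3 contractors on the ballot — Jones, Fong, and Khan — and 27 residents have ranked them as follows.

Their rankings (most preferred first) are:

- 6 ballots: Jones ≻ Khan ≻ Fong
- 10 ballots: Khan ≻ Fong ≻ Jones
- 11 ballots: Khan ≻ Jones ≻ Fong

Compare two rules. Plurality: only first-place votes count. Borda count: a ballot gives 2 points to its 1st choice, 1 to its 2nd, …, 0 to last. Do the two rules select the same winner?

Plurality first-place counts: Jones 6, Fong 0, Khan 21 → Khan.
Borda totals: Jones 23, Fong 10, Khan 48 → Khan.
The two rules agree on Khan.

Yes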